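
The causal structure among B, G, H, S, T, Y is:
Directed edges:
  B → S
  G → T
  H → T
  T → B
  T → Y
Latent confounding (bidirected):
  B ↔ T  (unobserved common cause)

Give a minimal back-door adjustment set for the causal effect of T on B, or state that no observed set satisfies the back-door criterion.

desc(T)\{T}={B,S,Y}; candidates ⊆ {G,H}.
T↔B: latent back-door arc(s) into T.
size 0: {}; under {} T still reaches {B,G,H,S} ∋ B.
size 1: {G}, {H}; under {G} T still reaches {B,H,S} ∋ B.
size 2: {G,H}; under {G,H} T still reaches {B,S} ∋ B.
T↔B cannot be blocked by any observed set — no back-door set.

T→B: no observed back-door set.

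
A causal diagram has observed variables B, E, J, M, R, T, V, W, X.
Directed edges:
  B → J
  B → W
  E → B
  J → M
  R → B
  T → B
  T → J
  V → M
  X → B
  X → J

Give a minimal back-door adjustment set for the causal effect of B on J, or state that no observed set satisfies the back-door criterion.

B→J: minimal back-door set {T, X}.

desc(B)\{B}={J,M,W}; candidates ⊆ {E,R,T,V,X}.
size 0: {}; under {} B still reaches {E,J,M,R,T,X} ∋ J.
size 1: {E}, {R}, {T} …(+2); under {E} B still reaches {J,M,R,T,X} ∋ J.
{T,X}: B⊥J given {T,X} in G with B→· removed — back-door holds.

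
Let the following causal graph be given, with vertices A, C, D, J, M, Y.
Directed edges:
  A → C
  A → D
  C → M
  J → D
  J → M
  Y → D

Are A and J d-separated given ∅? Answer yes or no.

Bayes-Ball from A | ∅ reaches {C,D,M}.
J ∉ reach(A|∅) ⇒ A ⊥ J | ∅.

Yes — A ⊥ J | ∅.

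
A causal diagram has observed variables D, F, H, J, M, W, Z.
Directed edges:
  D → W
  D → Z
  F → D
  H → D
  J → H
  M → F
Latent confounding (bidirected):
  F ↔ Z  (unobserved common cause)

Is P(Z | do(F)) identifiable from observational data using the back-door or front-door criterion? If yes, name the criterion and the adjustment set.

desc(F)\{F}={D,W,Z}; candidates ⊆ {H,J,M}.
F↔Z: latent back-door arc(s) into F.
size 0: {}; under {} F still reaches {M,Z} ∋ Z.
size 1: {H}, {J}, {M}; under {H} F still reaches {M,Z} ∋ Z.
size 2: {H,J}, {H,M}, {J,M}; under {H,J} F still reaches {M,Z} ∋ Z.
F↔Z cannot be blocked by any observed set — no back-door set.
{D}: (i) intercepts every directed F→Z path; (ii) no back-door F→{D}; (iii) {F} blocks every back-door {D}→Z. Front-door holds.
P(Z|do(F)) = Σ_{D} P(D|F) Σ_{F'} P(Z|D,F')P(F').

P(Z|do(F)): frontdoor, adjust for {D}.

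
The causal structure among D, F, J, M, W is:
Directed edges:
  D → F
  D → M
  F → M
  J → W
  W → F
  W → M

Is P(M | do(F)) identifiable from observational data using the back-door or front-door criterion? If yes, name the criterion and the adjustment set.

P(M|do(F)): backdoor, adjust for {D, W}.

desc(F)\{F}={M}; candidates ⊆ {D,J,W}.
size 0: {}; under {} F still reaches {D,J,M,W} ∋ M.
size 1: {D}, {J}, {W}; under {D} F still reaches {J,M,W} ∋ M.
{D,W}: F⊥M given {D,W} in G with F→· removed — back-door holds.
P(M|do(F)) = Σ_{D,W} P(M|F,D,W)·P(D,W).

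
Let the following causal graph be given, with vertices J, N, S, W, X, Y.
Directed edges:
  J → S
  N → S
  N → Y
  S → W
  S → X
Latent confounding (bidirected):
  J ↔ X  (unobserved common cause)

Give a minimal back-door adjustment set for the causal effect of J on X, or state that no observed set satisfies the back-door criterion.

desc(J)\{J}={S,W,X}; candidates ⊆ {N,Y}.
J↔X: latent back-door arc(s) into J.
size 0: {}; under {} J still reaches {X} ∋ X.
size 1: {N}, {Y}; under {N} J still reaches {X} ∋ X.
size 2: {N,Y}; under {N,Y} J still reaches {X} ∋ X.
J↔X cannot be blocked by any observed set — no back-door set.

J→X: no observed back-door set.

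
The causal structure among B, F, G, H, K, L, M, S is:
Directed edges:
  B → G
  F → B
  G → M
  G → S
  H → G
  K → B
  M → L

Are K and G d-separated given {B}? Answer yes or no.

Bayes-Ball from K | {B} reaches {F}.
G ∉ reach(K|{B}) ⇒ K ⊥ G | {B}.

Yes — K ⊥ G | {B}.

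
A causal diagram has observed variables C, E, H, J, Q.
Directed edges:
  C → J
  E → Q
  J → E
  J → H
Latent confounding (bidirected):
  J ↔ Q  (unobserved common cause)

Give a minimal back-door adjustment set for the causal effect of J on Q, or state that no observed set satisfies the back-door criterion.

J→Q: no observed back-door set.

desc(J)\{J}={E,H,Q}; candidates ⊆ {C}.
J↔Q: latent back-door arc(s) into J.
size 0: {}; under {} J still reaches {C,Q} ∋ Q.
size 1: {C}; under {C} J still reaches {Q} ∋ Q.
J↔Q cannot be blocked by any observed set — no back-door set.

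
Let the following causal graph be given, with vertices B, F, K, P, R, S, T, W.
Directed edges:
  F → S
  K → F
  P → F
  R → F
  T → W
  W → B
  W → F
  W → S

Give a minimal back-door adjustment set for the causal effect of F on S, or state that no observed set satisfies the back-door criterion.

F→S: minimal back-door set {W}.

desc(F)\{F}={S}; candidates ⊆ {B,K,P,R,T,W}.
size 0: {}; under {} F still reaches {B,K,P,R,S,T,W} ∋ S.
{W}: F⊥S given {W} in G with F→· removed — back-door holds.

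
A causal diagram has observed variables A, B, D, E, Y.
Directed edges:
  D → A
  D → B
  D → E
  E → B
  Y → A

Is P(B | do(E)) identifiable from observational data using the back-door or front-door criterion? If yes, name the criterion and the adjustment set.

desc(E)\{E}={B}; candidates ⊆ {A,D,Y}.
size 0: {}; under {} E still reaches {A,B,D} ∋ B.
{D}: E⊥B given {D} in G with E→· removed — back-door holds.
P(B|do(E)) = Σ_{D} P(B|E,D)·P(D).

P(B|do(E)): backdoor, adjust for {D}.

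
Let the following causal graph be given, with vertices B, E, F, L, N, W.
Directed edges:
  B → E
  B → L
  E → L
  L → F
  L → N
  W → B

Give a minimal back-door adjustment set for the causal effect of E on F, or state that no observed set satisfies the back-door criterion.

E→F: minimal back-door set {B}.

desc(E)\{E}={F,L,N}; candidates ⊆ {B,W}.
size 0: {}; under {} E still reaches {B,F,L,N,W} ∋ F.
{B}: E⊥F given {B} in G with E→· removed — back-door holds.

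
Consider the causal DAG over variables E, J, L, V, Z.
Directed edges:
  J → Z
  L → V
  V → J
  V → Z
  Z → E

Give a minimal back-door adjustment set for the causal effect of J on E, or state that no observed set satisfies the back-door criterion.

J→E: minimal back-door set {V}.

desc(J)\{J}={E,Z}; candidates ⊆ {L,V}.
size 0: {}; under {} J still reaches {E,L,V,Z} ∋ E.
{V}: J⊥E given {V} in G with J→· removed — back-door holds.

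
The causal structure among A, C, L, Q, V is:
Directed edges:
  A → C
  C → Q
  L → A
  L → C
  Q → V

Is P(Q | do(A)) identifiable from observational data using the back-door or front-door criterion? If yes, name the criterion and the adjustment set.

desc(A)\{A}={C,Q,V}; candidates ⊆ {L}.
size 0: {}; under {} A still reaches {C,L,Q,V} ∋ Q.
{L}: A⊥Q given {L} in G with A→· removed — back-door holds.
P(Q|do(A)) = Σ_{L} P(Q|A,L)·P(L).

P(Q|do(A)): backdoor, adjust for {L}.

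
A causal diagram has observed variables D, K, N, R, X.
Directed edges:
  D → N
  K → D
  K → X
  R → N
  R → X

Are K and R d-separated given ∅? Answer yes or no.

Yes — K ⊥ R | ∅.

Bayes-Ball from K | ∅ reaches {D,N,X}.
R ∉ reach(K|∅) ⇒ K ⊥ R | ∅.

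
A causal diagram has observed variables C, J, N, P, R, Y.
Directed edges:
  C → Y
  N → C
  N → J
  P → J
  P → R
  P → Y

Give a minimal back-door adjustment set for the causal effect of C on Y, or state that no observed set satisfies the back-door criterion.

C→Y: minimal back-door set ∅.

desc(C)\{C}={Y}; candidates ⊆ {J,N,P,R}.
∅: C⊥Y given ∅ in G with C→· removed — back-door holds.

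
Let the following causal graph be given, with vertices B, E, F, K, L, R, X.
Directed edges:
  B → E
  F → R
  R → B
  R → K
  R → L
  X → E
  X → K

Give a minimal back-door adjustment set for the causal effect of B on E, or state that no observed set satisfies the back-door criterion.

desc(B)\{B}={E}; candidates ⊆ {F,K,L,R,X}.
∅: B⊥E given ∅ in G with B→· removed — back-door holds.

B→E: minimal back-door set ∅.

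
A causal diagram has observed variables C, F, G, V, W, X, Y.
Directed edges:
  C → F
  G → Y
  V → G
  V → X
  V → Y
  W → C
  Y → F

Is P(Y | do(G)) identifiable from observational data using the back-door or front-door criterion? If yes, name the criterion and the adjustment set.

desc(G)\{G}={F,Y}; candidates ⊆ {C,V,W,X}.
size 0: {}; under {} G still reaches {F,V,X,Y} ∋ Y.
{V}: G⊥Y given {V} in G with G→· removed — back-door holds.
P(Y|do(G)) = Σ_{V} P(Y|G,V)·P(V).

P(Y|do(G)): backdoor, adjust for {V}.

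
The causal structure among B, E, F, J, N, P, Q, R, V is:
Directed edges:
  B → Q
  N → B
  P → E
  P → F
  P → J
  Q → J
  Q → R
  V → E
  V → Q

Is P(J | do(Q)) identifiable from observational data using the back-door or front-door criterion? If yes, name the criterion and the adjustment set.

desc(Q)\{Q}={J,R}; candidates ⊆ {B,E,F,N,P,V}.
∅: Q⊥J given ∅ in G with Q→· removed — back-door holds.
P(J|do(Q)) = P(J|Q) — no adjustment needed.

P(J|do(Q)): backdoor, adjust for ∅.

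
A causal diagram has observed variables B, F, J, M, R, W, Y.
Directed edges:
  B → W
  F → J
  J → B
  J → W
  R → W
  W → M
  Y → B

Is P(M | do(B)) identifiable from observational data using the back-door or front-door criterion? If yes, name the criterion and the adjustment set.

P(M|do(B)): backdoor, adjust for {J}.

desc(B)\{B}={M,W}; candidates ⊆ {F,J,R,Y}.
size 0: {}; under {} B still reaches {F,J,M,W,Y} ∋ M.
{J}: B⊥M given {J} in G with B→· removed — back-door holds.
P(M|do(B)) = Σ_{J} P(M|B,J)·P(J).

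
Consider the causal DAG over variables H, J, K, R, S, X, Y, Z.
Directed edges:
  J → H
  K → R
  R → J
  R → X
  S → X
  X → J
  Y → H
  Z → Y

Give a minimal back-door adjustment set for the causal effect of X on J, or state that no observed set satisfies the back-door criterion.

desc(X)\{X}={H,J}; candidates ⊆ {K,R,S,Y,Z}.
size 0: {}; under {} X still reaches {H,J,K,R,S} ∋ J.
{R}: X⊥J given {R} in G with X→· removed — back-door holds.

X→J: minimal back-door set {R}.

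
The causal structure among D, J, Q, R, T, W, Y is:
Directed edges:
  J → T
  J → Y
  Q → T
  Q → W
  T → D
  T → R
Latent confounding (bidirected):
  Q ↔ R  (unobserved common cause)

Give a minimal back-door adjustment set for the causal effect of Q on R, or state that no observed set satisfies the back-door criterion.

desc(Q)\{Q}={D,R,T,W}; candidates ⊆ {J,Y}.
Q↔R: latent back-door arc(s) into Q.
size 0: {}; under {} Q still reaches {R} ∋ R.
size 1: {J}, {Y}; under {J} Q still reaches {R} ∋ R.
size 2: {J,Y}; under {J,Y} Q still reaches {R} ∋ R.
Q↔R cannot be blocked by any observed set — no back-door set.

Q→R: no observed back-door set.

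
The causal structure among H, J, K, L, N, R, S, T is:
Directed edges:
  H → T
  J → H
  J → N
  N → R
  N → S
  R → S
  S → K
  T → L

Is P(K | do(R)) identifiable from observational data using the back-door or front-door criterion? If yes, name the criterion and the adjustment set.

desc(R)\{R}={K,S}; candidates ⊆ {H,J,L,N,T}.
size 0: {}; under {} R still reaches {H,J,K,L,N,S,T} ∋ K.
{N}: R⊥K given {N} in G with R→· removed — back-door holds.
P(K|do(R)) = Σ_{N} P(K|R,N)·P(N).

P(K|do(R)): backdoor, adjust for {N}.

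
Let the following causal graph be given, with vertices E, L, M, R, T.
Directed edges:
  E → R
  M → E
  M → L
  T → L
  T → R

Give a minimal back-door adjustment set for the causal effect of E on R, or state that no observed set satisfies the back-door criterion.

desc(E)\{E}={R}; candidates ⊆ {L,M,T}.
∅: E⊥R given ∅ in G with E→· removed — back-door holds.

E→R: minimal back-door set ∅.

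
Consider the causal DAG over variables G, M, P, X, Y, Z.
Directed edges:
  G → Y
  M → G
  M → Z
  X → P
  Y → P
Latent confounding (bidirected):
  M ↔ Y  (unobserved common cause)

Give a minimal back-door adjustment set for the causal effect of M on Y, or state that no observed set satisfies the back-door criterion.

M→Y: no observed back-door set.

desc(M)\{M}={G,P,Y,Z}; candidates ⊆ {X}.
M↔Y: latent back-door arc(s) into M.
size 0: {}; under {} M still reaches {P,Y} ∋ Y.
size 1: {X}; under {X} M still reaches {P,Y} ∋ Y.
M↔Y cannot be blocked by any observed set — no back-door set.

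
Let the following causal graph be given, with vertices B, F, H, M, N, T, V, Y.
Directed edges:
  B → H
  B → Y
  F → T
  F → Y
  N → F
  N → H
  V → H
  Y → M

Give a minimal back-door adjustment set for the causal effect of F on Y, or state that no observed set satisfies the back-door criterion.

F→Y: minimal back-door set ∅.

desc(F)\{F}={M,T,Y}; candidates ⊆ {B,H,N,V}.
∅: F⊥Y given ∅ in G with F→· removed — back-door holds.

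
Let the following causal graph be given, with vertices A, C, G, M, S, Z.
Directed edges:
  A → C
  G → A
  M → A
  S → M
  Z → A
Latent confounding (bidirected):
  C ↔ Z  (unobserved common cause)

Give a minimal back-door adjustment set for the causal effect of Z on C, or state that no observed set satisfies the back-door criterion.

Z→C: no observed back-door set.

desc(Z)\{Z}={A,C}; candidates ⊆ {G,M,S}.
Z↔C: latent back-door arc(s) into Z.
size 0: {}; under {} Z still reaches {C} ∋ C.
size 1: {G}, {M}, {S}; under {G} Z still reaches {C} ∋ C.
size 2: {G,M}, {G,S}, {M,S}; under {G,M} Z still reaches {C} ∋ C.
Z↔C cannot be blocked by any observed set — no back-door set.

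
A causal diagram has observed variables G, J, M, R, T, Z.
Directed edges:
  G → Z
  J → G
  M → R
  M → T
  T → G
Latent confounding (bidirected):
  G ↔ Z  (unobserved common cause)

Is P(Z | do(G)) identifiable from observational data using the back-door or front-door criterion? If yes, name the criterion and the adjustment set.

P(Z|do(G)): not identifiable (no BD/FD set).

desc(G)\{G}={Z}; candidates ⊆ {J,M,R,T}.
G↔Z: latent back-door arc(s) into G.
size 0: {}; under {} G still reaches {J,M,R,T,Z} ∋ Z.
size 1: {J}, {M}, {R} …(+1); under {J} G still reaches {M,R,T,Z} ∋ Z.
size 2: {J,M}, {J,R}, {J,T} …(+3); under {J,M} G still reaches {T,Z} ∋ Z.
G↔Z cannot be blocked by any observed set — no back-door set.
No mediator lies on a directed G→…→Z path.
Neither criterion identifies P(Z|do(G)) in this graph.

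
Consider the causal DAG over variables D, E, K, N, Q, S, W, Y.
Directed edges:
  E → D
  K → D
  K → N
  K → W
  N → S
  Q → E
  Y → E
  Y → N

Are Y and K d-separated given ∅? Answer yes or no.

Yes — Y ⊥ K | ∅.

Bayes-Ball from Y | ∅ reaches {D,E,N,S}.
K ∉ reach(Y|∅) ⇒ Y ⊥ K | ∅.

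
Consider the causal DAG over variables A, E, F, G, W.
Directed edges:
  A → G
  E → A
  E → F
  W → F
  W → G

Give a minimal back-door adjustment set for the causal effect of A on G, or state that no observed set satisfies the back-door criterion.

A→G: minimal back-door set ∅.

desc(A)\{A}={G}; candidates ⊆ {E,F,W}.
∅: A⊥G given ∅ in G with A→· removed — back-door holds.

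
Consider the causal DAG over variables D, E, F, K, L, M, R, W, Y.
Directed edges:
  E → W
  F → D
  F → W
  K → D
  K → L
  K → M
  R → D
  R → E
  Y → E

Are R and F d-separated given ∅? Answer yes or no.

Yes — R ⊥ F | ∅.

Bayes-Ball from R | ∅ reaches {D,E,W}.
F ∉ reach(R|∅) ⇒ R ⊥ F | ∅.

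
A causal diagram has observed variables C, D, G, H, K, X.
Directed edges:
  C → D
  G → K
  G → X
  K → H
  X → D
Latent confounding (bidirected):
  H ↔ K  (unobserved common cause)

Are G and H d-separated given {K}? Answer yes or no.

Bayes-Ball from G | {K} reaches {D,H,X}.
H ∈ reach(G|{K}) ⇒ G ⊥̸ H | {K}.

No — G and H are d-connected given {K}.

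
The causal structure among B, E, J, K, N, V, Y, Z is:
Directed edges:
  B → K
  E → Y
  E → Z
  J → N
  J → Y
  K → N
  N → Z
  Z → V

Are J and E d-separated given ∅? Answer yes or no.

Bayes-Ball from J | ∅ reaches {N,V,Y,Z}.
E ∉ reach(J|∅) ⇒ J ⊥ E | ∅.

Yes — J ⊥ E | ∅.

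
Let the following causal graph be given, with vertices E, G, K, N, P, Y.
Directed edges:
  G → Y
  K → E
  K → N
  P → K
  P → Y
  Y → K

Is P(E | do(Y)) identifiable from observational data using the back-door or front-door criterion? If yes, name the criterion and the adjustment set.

P(E|do(Y)): backdoor, adjust for {P}.

desc(Y)\{Y}={E,K,N}; candidates ⊆ {G,P}.
size 0: {}; under {} Y still reaches {E,G,K,N,P} ∋ E.
{P}: Y⊥E given {P} in G with Y→· removed — back-door holds.
P(E|do(Y)) = Σ_{P} P(E|Y,P)·P(P).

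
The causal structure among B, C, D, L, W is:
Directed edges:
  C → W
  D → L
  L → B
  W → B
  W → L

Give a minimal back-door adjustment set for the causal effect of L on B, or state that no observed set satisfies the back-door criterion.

L→B: minimal back-door set {W}.

desc(L)\{L}={B}; candidates ⊆ {C,D,W}.
size 0: {}; under {} L still reaches {B,C,D,W} ∋ B.
{W}: L⊥B given {W} in G with L→· removed — back-door holds.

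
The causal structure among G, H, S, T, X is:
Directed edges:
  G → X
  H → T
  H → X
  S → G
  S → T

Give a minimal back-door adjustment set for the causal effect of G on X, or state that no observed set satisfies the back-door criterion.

G→X: minimal back-door set ∅.

desc(G)\{G}={X}; candidates ⊆ {H,S,T}.
∅: G⊥X given ∅ in G with G→· removed — back-door holds.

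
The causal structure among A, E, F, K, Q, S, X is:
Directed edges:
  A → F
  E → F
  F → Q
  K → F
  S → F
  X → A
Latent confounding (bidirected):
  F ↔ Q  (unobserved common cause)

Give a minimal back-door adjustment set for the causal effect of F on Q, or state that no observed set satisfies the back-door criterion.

desc(F)\{F}={Q}; candidates ⊆ {A,E,K,S,X}.
F↔Q: latent back-door arc(s) into F.
size 0: {}; under {} F still reaches {A,E,K,Q,S,X} ∋ Q.
size 1: {A}, {E}, {K} …(+2); under {A} F still reaches {E,K,Q,S} ∋ Q.
size 2: {A,E}, {A,K}, {A,S} …(+7); under {A,E} F still reaches {K,Q,S} ∋ Q.
F↔Q cannot be blocked by any observed set — no back-door set.

F→Q: no observed back-door set.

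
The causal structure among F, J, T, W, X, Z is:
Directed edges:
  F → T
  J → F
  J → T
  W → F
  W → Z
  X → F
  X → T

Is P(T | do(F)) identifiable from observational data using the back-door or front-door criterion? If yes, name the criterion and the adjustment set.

P(T|do(F)): backdoor, adjust for {J, X}.

desc(F)\{F}={T}; candidates ⊆ {J,W,X,Z}.
size 0: {}; under {} F still reaches {J,T,W,X,Z} ∋ T.
size 1: {J}, {W}, {X} …(+1); under {J} F still reaches {T,W,X,Z} ∋ T.
{J,X}: F⊥T given {J,X} in G with F→· removed — back-door holds.
P(T|do(F)) = Σ_{J,X} P(T|F,J,X)·P(J,X).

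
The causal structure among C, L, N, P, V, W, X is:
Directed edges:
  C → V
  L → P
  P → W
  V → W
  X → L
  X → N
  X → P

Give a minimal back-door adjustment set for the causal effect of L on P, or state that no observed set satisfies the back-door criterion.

desc(L)\{L}={P,W}; candidates ⊆ {C,N,V,X}.
size 0: {}; under {} L still reaches {N,P,W,X} ∋ P.
{X}: L⊥P given {X} in G with L→· removed — back-door holds.

L→P: minimal back-door set {X}.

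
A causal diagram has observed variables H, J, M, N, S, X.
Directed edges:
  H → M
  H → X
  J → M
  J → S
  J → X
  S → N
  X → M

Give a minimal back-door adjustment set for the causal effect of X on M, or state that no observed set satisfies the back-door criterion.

desc(X)\{X}={M}; candidates ⊆ {H,J,N,S}.
size 0: {}; under {} X still reaches {H,J,M,N,S} ∋ M.
size 1: {H}, {J}, {N} …(+1); under {H} X still reaches {J,M,N,S} ∋ M.
{H,J}: X⊥M given {H,J} in G with X→· removed — back-door holds.

X→M: minimal back-door set {H, J}.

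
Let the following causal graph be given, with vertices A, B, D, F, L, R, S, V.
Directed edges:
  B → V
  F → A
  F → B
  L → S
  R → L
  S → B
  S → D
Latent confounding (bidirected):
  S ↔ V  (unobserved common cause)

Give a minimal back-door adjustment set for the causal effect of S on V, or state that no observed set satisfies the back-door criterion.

S→V: no observed back-door set.

desc(S)\{S}={B,D,V}; candidates ⊆ {A,F,L,R}.
S↔V: latent back-door arc(s) into S.
size 0: {}; under {} S still reaches {L,R,V} ∋ V.
size 1: {A}, {F}, {L} …(+1); under {A} S still reaches {L,R,V} ∋ V.
size 2: {A,F}, {A,L}, {A,R} …(+3); under {A,F} S still reaches {L,R,V} ∋ V.
S↔V cannot be blocked by any observed set — no back-door set.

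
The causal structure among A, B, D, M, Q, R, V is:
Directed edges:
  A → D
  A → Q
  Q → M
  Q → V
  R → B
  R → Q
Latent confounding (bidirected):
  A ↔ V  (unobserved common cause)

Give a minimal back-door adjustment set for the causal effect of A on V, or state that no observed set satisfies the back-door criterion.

A→V: no observed back-door set.

desc(A)\{A}={D,M,Q,V}; candidates ⊆ {B,R}.
A↔V: latent back-door arc(s) into A.
size 0: {}; under {} A still reaches {V} ∋ V.
size 1: {B}, {R}; under {B} A still reaches {V} ∋ V.
size 2: {B,R}; under {B,R} A still reaches {V} ∋ V.
A↔V cannot be blocked by any observed set — no back-door set.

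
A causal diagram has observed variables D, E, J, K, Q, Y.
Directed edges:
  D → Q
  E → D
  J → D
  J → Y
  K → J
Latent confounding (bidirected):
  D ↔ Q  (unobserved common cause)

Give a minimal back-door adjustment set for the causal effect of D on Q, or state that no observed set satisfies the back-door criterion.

desc(D)\{D}={Q}; candidates ⊆ {E,J,K,Y}.
D↔Q: latent back-door arc(s) into D.
size 0: {}; under {} D still reaches {E,J,K,Q,Y} ∋ Q.
size 1: {E}, {J}, {K} …(+1); under {E} D still reaches {J,K,Q,Y} ∋ Q.
size 2: {E,J}, {E,K}, {E,Y} …(+3); under {E,J} D still reaches {Q} ∋ Q.
D↔Q cannot be blocked by any observed set — no back-door set.

D→Q: no observed back-door set.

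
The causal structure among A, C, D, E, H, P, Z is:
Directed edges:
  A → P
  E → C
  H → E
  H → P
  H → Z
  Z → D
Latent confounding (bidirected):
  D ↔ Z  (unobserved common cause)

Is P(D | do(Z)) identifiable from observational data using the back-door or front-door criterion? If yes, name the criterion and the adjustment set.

P(D|do(Z)): not identifiable (no BD/FD set).

desc(Z)\{Z}={D}; candidates ⊆ {A,C,E,H,P}.
Z↔D: latent back-door arc(s) into Z.
size 0: {}; under {} Z still reaches {C,D,E,H,P} ∋ D.
size 1: {A}, {C}, {E} …(+2); under {A} Z still reaches {C,D,E,H,P} ∋ D.
size 2: {A,C}, {A,E}, {A,H} …(+7); under {A,C} Z still reaches {D,E,H,P} ∋ D.
Z↔D cannot be blocked by any observed set — no back-door set.
No mediator lies on a directed Z→…→D path.
Neither criterion identifies P(D|do(Z)) in this graph.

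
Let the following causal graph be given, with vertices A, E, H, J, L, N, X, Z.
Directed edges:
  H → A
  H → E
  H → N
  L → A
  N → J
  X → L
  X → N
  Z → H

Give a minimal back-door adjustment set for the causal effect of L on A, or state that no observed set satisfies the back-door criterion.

desc(L)\{L}={A}; candidates ⊆ {E,H,J,N,X,Z}.
∅: L⊥A given ∅ in G with L→· removed — back-door holds.

L→A: minimal back-door set ∅.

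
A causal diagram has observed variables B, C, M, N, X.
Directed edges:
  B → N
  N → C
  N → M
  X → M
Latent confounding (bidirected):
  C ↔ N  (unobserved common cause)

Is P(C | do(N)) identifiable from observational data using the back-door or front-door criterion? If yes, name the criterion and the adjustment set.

P(C|do(N)): not identifiable (no BD/FD set).

desc(N)\{N}={C,M}; candidates ⊆ {B,X}.
N↔C: latent back-door arc(s) into N.
size 0: {}; under {} N still reaches {B,C} ∋ C.
size 1: {B}, {X}; under {B} N still reaches {C} ∋ C.
size 2: {B,X}; under {B,X} N still reaches {C} ∋ C.
N↔C cannot be blocked by any observed set — no back-door set.
No mediator lies on a directed N→…→C path.
Neither criterion identifies P(C|do(N)) in this graph.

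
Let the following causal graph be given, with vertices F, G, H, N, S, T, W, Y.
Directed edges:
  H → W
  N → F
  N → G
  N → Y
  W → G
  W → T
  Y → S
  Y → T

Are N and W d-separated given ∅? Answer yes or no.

Yes — N ⊥ W | ∅.

Bayes-Ball from N | ∅ reaches {F,G,S,T,Y}.
W ∉ reach(N|∅) ⇒ N ⊥ W | ∅.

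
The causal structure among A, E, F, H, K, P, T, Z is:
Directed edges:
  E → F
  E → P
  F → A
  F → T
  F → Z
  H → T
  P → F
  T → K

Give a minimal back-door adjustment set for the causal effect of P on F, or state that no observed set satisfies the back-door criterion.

P→F: minimal back-door set {E}.

desc(P)\{P}={A,F,K,T,Z}; candidates ⊆ {E,H}.
size 0: {}; under {} P still reaches {A,E,F,K,T,Z} ∋ F.
{E}: P⊥F given {E} in G with P→· removed — back-door holds.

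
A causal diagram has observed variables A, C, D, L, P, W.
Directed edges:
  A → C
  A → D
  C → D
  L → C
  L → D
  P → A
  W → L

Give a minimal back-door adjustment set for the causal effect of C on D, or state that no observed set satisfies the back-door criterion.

desc(C)\{C}={D}; candidates ⊆ {A,L,P,W}.
size 0: {}; under {} C still reaches {A,D,L,P,W} ∋ D.
size 1: {A}, {L}, {P} …(+1); under {A} C still reaches {D,L,W} ∋ D.
{A,L}: C⊥D given {A,L} in G with C→· removed — back-door holds.

C→D: minimal back-door set {A, L}.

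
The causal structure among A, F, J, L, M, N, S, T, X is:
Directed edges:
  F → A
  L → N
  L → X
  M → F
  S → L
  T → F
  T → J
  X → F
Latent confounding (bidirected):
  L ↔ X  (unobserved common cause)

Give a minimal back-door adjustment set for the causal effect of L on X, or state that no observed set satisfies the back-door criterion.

desc(L)\{L}={A,F,N,X}; candidates ⊆ {J,M,S,T}.
L↔X: latent back-door arc(s) into L.
size 0: {}; under {} L still reaches {A,F,S,X} ∋ X.
size 1: {J}, {M}, {S} …(+1); under {J} L still reaches {A,F,S,X} ∋ X.
size 2: {J,M}, {J,S}, {J,T} …(+3); under {J,M} L still reaches {A,F,S,X} ∋ X.
L↔X cannot be blocked by any observed set — no back-door set.

L→X: no observed back-door set.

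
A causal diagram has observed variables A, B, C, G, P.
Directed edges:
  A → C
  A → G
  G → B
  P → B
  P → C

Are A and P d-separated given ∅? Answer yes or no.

Yes — A ⊥ P | ∅.

Bayes-Ball from A | ∅ reaches {B,C,G}.
P ∉ reach(A|∅) ⇒ A ⊥ P | ∅.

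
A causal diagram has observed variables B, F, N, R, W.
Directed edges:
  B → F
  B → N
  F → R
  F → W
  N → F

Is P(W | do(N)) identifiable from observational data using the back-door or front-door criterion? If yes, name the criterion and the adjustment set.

P(W|do(N)): backdoor, adjust for {B}.

desc(N)\{N}={F,R,W}; candidates ⊆ {B}.
size 0: {}; under {} N still reaches {B,F,R,W} ∋ W.
{B}: N⊥W given {B} in G with N→· removed — back-door holds.
P(W|do(N)) = Σ_{B} P(W|N,B)·P(B).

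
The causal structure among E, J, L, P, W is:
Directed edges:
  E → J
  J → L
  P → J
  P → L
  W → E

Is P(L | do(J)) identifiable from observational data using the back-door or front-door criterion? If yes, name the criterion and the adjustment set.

desc(J)\{J}={L}; candidates ⊆ {E,P,W}.
size 0: {}; under {} J still reaches {E,L,P,W} ∋ L.
{P}: J⊥L given {P} in G with J→· removed — back-door holds.
P(L|do(J)) = Σ_{P} P(L|J,P)·P(P).

P(L|do(J)): backdoor, adjust for {P}.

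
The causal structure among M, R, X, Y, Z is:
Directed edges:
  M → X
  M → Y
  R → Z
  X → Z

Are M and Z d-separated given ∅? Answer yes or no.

No — M and Z are d-connected given ∅.

Bayes-Ball from M | ∅ reaches {X,Y,Z}.
Z ∈ reach(M|∅) ⇒ M ⊥̸ Z | ∅.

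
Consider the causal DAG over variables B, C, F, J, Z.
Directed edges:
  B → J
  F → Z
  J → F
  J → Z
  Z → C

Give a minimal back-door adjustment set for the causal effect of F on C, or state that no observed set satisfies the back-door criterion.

desc(F)\{F}={C,Z}; candidates ⊆ {B,J}.
size 0: {}; under {} F still reaches {B,C,J,Z} ∋ C.
{J}: F⊥C given {J} in G with F→· removed — back-door holds.

F→C: minimal back-door set {J}.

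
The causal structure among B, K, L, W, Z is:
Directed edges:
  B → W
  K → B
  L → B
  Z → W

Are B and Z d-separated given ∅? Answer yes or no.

Yes — B ⊥ Z | ∅.

Bayes-Ball from B | ∅ reaches {K,L,W}.
Z ∉ reach(B|∅) ⇒ B ⊥ Z | ∅.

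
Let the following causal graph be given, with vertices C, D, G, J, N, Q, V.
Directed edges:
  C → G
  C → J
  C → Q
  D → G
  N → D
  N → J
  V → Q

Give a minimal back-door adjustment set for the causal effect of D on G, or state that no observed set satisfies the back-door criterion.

desc(D)\{D}={G}; candidates ⊆ {C,J,N,Q,V}.
∅: D⊥G given ∅ in G with D→· removed — back-door holds.

D→G: minimal back-door set ∅.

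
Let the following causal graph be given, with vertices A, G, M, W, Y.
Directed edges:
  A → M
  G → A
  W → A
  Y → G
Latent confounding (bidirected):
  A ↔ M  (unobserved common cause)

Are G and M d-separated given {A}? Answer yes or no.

Bayes-Ball from G | {A} reaches {M,W,Y}.
M ∈ reach(G|{A}) ⇒ G ⊥̸ M | {A}.

No — G and M are d-connected given {A}.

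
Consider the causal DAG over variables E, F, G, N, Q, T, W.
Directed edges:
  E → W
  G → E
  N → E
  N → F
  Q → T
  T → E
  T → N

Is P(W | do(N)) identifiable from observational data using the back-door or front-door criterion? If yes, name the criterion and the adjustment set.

desc(N)\{N}={E,F,W}; candidates ⊆ {G,Q,T}.
size 0: {}; under {} N still reaches {E,Q,T,W} ∋ W.
{T}: N⊥W given {T} in G with N→· removed — back-door holds.
P(W|do(N)) = Σ_{T} P(W|N,T)·P(T).

P(W|do(N)): backdoor, adjust for {T}.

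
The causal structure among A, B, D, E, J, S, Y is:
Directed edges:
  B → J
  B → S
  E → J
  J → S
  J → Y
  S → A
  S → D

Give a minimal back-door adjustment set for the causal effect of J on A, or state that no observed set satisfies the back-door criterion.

desc(J)\{J}={A,D,S,Y}; candidates ⊆ {B,E}.
size 0: {}; under {} J still reaches {A,B,D,E,S} ∋ A.
{B}: J⊥A given {B} in G with J→· removed — back-door holds.

J→A: minimal back-door set {B}.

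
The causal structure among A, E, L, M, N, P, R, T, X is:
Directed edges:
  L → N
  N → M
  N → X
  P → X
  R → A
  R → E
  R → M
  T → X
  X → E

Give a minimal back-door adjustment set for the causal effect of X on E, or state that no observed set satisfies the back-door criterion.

X→E: minimal back-door set ∅.

desc(X)\{X}={E}; candidates ⊆ {A,L,M,N,P,R,T}.
∅: X⊥E given ∅ in G with X→· removed — back-door holds.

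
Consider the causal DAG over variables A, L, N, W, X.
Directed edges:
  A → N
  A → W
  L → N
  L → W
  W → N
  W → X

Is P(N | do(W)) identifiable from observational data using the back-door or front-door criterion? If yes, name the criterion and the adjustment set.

desc(W)\{W}={N,X}; candidates ⊆ {A,L}.
size 0: {}; under {} W still reaches {A,L,N} ∋ N.
size 1: {A}, {L}; under {A} W still reaches {L,N} ∋ N.
{A,L}: W⊥N given {A,L} in G with W→· removed — back-door holds.
P(N|do(W)) = Σ_{A,L} P(N|W,A,L)·P(A,L).

P(N|do(W)): backdoor, adjust for {A, L}.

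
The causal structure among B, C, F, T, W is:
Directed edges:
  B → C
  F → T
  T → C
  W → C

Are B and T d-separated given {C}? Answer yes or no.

No — B and T are d-connected given {C}.

Bayes-Ball from B | {C} reaches {F,T,W}.
T ∈ reach(B|{C}) ⇒ B ⊥̸ T | {C}.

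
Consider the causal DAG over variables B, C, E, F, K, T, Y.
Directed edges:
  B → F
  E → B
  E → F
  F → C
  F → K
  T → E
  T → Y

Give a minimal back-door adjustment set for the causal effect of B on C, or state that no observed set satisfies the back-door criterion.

B→C: minimal back-door set {E}.

desc(B)\{B}={C,F,K}; candidates ⊆ {E,T,Y}.
size 0: {}; under {} B still reaches {C,E,F,K,T,Y} ∋ C.
{E}: B⊥C given {E} in G with B→· removed — back-door holds.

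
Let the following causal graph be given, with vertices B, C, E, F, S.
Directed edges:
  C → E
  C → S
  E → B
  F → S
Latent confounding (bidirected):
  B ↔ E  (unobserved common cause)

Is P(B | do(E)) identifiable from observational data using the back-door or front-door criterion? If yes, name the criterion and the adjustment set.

desc(E)\{E}={B}; candidates ⊆ {C,F,S}.
E↔B: latent back-door arc(s) into E.
size 0: {}; under {} E still reaches {B,C,S} ∋ B.
size 1: {C}, {F}, {S}; under {C} E still reaches {B} ∋ B.
size 2: {C,F}, {C,S}, {F,S}; under {C,F} E still reaches {B} ∋ B.
E↔B cannot be blocked by any observed set — no back-door set.
No mediator lies on a directed E→…→B path.
Neither criterion identifies P(B|do(E)) in this graph.

P(B|do(E)): not identifiable (no BD/FD set).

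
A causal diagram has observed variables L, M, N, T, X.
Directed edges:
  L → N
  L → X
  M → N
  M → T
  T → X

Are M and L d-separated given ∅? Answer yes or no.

Yes — M ⊥ L | ∅.

Bayes-Ball from M | ∅ reaches {N,T,X}.
L ∉ reach(M|∅) ⇒ M ⊥ L | ∅.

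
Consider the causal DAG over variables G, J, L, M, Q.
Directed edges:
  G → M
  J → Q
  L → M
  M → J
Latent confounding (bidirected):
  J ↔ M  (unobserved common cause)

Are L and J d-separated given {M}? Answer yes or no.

Bayes-Ball from L | {M} reaches {G,J,Q}.
J ∈ reach(L|{M}) ⇒ L ⊥̸ J | {M}.

No — L and J are d-connected given {M}.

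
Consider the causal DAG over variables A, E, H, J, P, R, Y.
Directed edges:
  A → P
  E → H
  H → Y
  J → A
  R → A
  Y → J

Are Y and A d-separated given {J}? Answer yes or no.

Bayes-Ball from Y | {J} reaches {E,H}.
A ∉ reach(Y|{J}) ⇒ Y ⊥ A | {J}.

Yes — Y ⊥ A | {J}.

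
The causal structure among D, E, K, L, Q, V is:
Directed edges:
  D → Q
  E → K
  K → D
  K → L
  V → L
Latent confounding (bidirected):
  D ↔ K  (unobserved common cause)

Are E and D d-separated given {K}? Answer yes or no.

Bayes-Ball from E | {K} reaches {D,Q}.
D ∈ reach(E|{K}) ⇒ E ⊥̸ D | {K}.

No — E and D are d-connected given {K}.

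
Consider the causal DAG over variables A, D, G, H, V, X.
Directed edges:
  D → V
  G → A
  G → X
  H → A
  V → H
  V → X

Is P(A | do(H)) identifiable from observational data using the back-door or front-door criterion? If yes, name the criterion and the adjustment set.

desc(H)\{H}={A}; candidates ⊆ {D,G,V,X}.
∅: H⊥A given ∅ in G with H→· removed — back-door holds.
P(A|do(H)) = P(A|H) — no adjustment needed.

P(A|do(H)): backdoor, adjust for ∅.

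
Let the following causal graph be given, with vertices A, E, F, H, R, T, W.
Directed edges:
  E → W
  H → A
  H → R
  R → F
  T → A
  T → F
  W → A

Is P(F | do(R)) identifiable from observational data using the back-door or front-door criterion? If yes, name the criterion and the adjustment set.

desc(R)\{R}={F}; candidates ⊆ {A,E,H,T,W}.
∅: R⊥F given ∅ in G with R→· removed — back-door holds.
P(F|do(R)) = P(F|R) — no adjustment needed.

P(F|do(R)): backdoor, adjust for ∅.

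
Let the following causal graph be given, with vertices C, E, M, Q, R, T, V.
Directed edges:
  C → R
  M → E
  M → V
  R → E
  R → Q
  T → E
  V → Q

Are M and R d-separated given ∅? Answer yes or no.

Yes — M ⊥ R | ∅.

Bayes-Ball from M | ∅ reaches {E,Q,V}.
R ∉ reach(M|∅) ⇒ M ⊥ R | ∅.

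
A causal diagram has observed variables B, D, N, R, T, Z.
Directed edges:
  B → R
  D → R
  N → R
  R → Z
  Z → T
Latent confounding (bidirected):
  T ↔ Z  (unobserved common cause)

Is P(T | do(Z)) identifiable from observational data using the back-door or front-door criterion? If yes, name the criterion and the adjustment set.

desc(Z)\{Z}={T}; candidates ⊆ {B,D,N,R}.
Z↔T: latent back-door arc(s) into Z.
size 0: {}; under {} Z still reaches {B,D,N,R,T} ∋ T.
size 1: {B}, {D}, {N} …(+1); under {B} Z still reaches {D,N,R,T} ∋ T.
size 2: {B,D}, {B,N}, {B,R} …(+3); under {B,D} Z still reaches {N,R,T} ∋ T.
Z↔T cannot be blocked by any observed set — no back-door set.
No mediator lies on a directed Z→…→T path.
Neither criterion identifies P(T|do(Z)) in this graph.

P(T|do(Z)): not identifiable (no BD/FD set).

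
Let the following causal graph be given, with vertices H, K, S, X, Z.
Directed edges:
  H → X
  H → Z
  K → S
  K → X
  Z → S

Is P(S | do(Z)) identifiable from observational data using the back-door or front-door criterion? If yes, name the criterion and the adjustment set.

P(S|do(Z)): backdoor, adjust for ∅.

desc(Z)\{Z}={S}; candidates ⊆ {H,K,X}.
∅: Z⊥S given ∅ in G with Z→· removed — back-door holds.
P(S|do(Z)) = P(S|Z) — no adjustment needed.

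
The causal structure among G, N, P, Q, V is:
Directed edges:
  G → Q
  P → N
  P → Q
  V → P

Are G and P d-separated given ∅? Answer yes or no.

Yes — G ⊥ P | ∅.

Bayes-Ball from G | ∅ reaches {Q}.
P ∉ reach(G|∅) ⇒ G ⊥ P | ∅.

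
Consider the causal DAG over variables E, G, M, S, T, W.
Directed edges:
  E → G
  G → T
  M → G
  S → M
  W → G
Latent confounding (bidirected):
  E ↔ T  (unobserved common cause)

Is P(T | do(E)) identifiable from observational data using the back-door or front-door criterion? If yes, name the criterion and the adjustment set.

desc(E)\{E}={G,T}; candidates ⊆ {M,S,W}.
E↔T: latent back-door arc(s) into E.
size 0: {}; under {} E still reaches {T} ∋ T.
size 1: {M}, {S}, {W}; under {M} E still reaches {T} ∋ T.
size 2: {M,S}, {M,W}, {S,W}; under {M,S} E still reaches {T} ∋ T.
E↔T cannot be blocked by any observed set — no back-door set.
{G}: (i) intercepts every directed E→T path; (ii) no back-door E→{G}; (iii) {E} blocks every back-door {G}→T. Front-door holds.
P(T|do(E)) = Σ_{G} P(G|E) Σ_{E'} P(T|G,E')P(E').

P(T|do(E)): frontdoor, adjust for {G}.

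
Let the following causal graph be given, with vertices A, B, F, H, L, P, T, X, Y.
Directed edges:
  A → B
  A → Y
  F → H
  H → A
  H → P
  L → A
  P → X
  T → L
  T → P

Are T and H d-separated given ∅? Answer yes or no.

Yes — T ⊥ H | ∅.

Bayes-Ball from T | ∅ reaches {A,B,L,P,X,Y}.
H ∉ reach(T|∅) ⇒ T ⊥ H | ∅.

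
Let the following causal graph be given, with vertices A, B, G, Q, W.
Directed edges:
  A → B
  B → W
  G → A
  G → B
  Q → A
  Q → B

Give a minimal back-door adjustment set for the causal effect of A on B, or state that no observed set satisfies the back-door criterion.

A→B: minimal back-door set {G, Q}.

desc(A)\{A}={B,W}; candidates ⊆ {G,Q}.
size 0: {}; under {} A still reaches {B,G,Q,W} ∋ B.
size 1: {G}, {Q}; under {G} A still reaches {B,Q,W} ∋ B.
{G,Q}: A⊥B given {G,Q} in G with A→· removed — back-door holds.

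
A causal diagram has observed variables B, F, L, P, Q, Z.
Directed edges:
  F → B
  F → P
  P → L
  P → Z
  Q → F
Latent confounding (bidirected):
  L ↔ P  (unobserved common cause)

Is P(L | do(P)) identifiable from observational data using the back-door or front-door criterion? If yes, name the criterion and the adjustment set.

P(L|do(P)): not identifiable (no BD/FD set).

desc(P)\{P}={L,Z}; candidates ⊆ {B,F,Q}.
P↔L: latent back-door arc(s) into P.
size 0: {}; under {} P still reaches {B,F,L,Q} ∋ L.
size 1: {B}, {F}, {Q}; under {B} P still reaches {F,L,Q} ∋ L.
size 2: {B,F}, {B,Q}, {F,Q}; under {B,F} P still reaches {L} ∋ L.
P↔L cannot be blocked by any observed set — no back-door set.
No mediator lies on a directed P→…→L path.
Neither criterion identifies P(L|do(P)) in this graph.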